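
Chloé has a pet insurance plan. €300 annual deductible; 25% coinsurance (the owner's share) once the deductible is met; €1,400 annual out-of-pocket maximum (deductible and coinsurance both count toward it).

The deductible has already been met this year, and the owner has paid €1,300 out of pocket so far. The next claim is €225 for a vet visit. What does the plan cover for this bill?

€168.75

The deductible is already satisfied, so the full bill goes to coinsurance.
25% of €225 = €56.25 falls to the owner.
Year-to-date out-of-pocket becomes €1,300 + €56.25 = €1,356.25, still under the €1,400 maximum, so no cap applies.
The plan picks up €225 − €56.25 = €168.75.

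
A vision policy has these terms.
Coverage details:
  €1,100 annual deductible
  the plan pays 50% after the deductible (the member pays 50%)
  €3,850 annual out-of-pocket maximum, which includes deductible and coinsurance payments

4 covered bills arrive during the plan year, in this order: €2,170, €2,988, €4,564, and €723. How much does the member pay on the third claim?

€721

Bill 1, €2,170: €1,100 finishes the deductible; €1,070 goes to coinsurance; 50% of €1,070 = €535. Member pays €1,635; OOP now €1,635.
Bill 2, €2,988: deductible met; 50% of €2,988 = €1,494. Cost to member: €1,494. OOP to date €3,129.
Bill 3, €4,564: 50% coinsurance on €4,564 = €2,282. That would push OOP to €5,411, over the €3,850 cap, so member pays €3,850 − €3,129 = €721.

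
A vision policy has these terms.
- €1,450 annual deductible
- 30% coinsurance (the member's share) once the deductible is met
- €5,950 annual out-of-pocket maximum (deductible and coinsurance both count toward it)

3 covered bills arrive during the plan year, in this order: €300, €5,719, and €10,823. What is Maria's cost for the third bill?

€3,129.30

Claim 1 — €300: fully absorbed by the deductible. Member pays €300; OOP now €300.
Claim 2 — €5,719: €1,150 to deductible, leaving €4,569; 30% of €4,569 = €1,370.70. Cost to member: €2,520.70. OOP to date €2,820.70.
Claim 3 — €10,823: deductible met; 30% of €10,823 = €3,246.90. That would push OOP to €6,067.60, over the €5,950 cap, so member pays €5,950 − €2,820.70 = €3,129.30.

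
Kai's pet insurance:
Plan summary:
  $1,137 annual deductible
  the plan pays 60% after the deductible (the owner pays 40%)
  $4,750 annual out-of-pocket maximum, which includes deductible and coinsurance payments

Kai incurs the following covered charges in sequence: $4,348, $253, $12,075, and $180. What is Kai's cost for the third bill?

$2,227.40

#1 ($4,348): deductible takes $1,137, $3,211 remains; owner's 40% is $1,284.40. Owner pays $2,421.40; OOP now $2,421.40.
#2 ($253): 40% coinsurance on $253 = $101.20. Cost to owner: $101.20. OOP to date $2,522.60.
#3 ($12,075): deductible met; 40% of $12,075 = $4,830. That would push OOP to $7,352.60, over the $4,750 cap, so owner pays $4,750 − $2,522.60 = $2,227.40.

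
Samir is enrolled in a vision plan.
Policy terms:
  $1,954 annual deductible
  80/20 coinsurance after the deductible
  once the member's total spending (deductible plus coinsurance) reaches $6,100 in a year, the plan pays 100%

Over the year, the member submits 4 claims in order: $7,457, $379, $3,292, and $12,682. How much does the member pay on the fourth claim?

$2,311.20

Claim 1 ($7,457): $1,954 finishes the deductible; $5,503 goes to coinsurance; member's 20% is $1,100.60. Member owes $3,054.60 (running OOP $3,054.60).
Claim 2 ($379): 20% coinsurance on $379 = $75.80. Member owes $75.80 (running OOP $3,130.40).
Claim 3 ($3,292): deductible met; 20% of $3,292 = $658.40. Cost to member: $658.40. OOP to date $3,788.80.
Claim 4 ($12,682): deductible already satisfied, so member's share is 20% × $12,682 = $2,536.40. OOP would hit $6,325.20 > $6,100, so the cap limits the member to $6,100 − $3,788.80 = $2,311.20.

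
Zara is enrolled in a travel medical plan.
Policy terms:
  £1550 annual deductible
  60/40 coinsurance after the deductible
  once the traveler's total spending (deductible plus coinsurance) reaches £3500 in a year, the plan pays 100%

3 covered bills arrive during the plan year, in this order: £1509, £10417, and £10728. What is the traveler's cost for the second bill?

Claim 1 — £1509: fully absorbed by the deductible. Traveler owes £1509 (running OOP £1509).
Claim 2 — £10417: £41 to deductible, leaving £10376; traveler's 40% is £4150.40. Claim cost before the cap: £41 + £4150.40 = £4191.40. That would push OOP to £5700.40, over the £3500 cap, so traveler pays £3500 − £1509 = £1991.

£1991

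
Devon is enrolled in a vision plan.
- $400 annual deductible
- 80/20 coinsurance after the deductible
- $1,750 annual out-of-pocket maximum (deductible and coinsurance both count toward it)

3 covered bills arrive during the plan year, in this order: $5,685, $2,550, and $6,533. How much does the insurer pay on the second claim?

$2,257

Claim 1 ($5,685): $400 finishes the deductible; $5,285 goes to coinsurance; coinsurance $5,285 × 20% = $1,057. Cost to member: $1,457. OOP to date $1,457. Plan pays $5,685 − $1,457 = $4,228.
Claim 2 ($2,550): deductible met; 20% of $2,550 = $510. That would push OOP to $1,967, over the $1,750 cap, so member pays $1,750 − $1,457 = $293. Insurer: $2,550 − $293 = $2,257.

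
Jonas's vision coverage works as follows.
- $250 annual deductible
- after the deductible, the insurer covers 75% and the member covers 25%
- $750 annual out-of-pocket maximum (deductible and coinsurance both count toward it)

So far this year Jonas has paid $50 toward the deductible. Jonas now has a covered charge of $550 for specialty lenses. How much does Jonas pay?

$287.50

Deductible still to meet: $250 − $50 = $200.
After the $200 deductible portion, $550 − $200 = $350 is subject to coinsurance.
25% of $350 = $87.50 falls to the member.
Member responsibility before any cap: $200 + $87.50 = $287.50.
Cumulative spending $50 + $287.50 = $337.50 stays under the $750 maximum.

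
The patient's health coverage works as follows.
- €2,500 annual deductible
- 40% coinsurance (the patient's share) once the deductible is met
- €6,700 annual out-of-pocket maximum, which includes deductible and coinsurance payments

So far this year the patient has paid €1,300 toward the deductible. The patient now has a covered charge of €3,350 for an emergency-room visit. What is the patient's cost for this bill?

Deductible still to meet: €2,500 − €1,300 = €1,200.
That leaves €3,350 − €1,200 = €2,150 for coinsurance.
Coinsurance: €2,150 × 40% = €860.
That puts the patient's cost at €1,200 + €860 = €2,060 before any cap.
Cumulative spending €1,300 + €2,060 = €3,360 stays under the €6,700 maximum.

€2,060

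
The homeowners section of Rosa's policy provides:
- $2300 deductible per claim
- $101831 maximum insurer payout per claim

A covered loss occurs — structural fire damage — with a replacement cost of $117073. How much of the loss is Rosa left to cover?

$15242

Subtract the deductible: $117073 − $2300 = $114773.
$114773 exceeds the $101831 limit, so the insurer pays the limit: $101831.
Homeowner's share is the uncovered remainder: $117073 − $101831 = $15242.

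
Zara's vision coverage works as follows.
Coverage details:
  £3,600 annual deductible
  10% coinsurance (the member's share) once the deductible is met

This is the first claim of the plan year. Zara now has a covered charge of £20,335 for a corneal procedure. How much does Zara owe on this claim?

Deductible not yet touched, so the first £3,600 of the bill goes to the deductible.
After the £3,600 deductible portion, £20,335 − £3,600 = £16,735 is subject to coinsurance.
Member's 10% share of £16,735 is £1,673.50.
So the member owes £3,600 + £1,673.50 = £5,273.50.

£5,273.50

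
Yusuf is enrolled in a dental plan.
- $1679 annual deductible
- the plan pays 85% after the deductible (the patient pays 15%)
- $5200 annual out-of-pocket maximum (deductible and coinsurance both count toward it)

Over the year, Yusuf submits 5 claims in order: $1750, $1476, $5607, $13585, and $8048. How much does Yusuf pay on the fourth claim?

Claim 1 — $1750: $1679 to deductible, leaving $71; patient's 15% is $10.65. Patient owes $1689.65 (running OOP $1689.65).
Claim 2 — $1476: 15% coinsurance on $1476 = $221.40. Cost to patient: $221.40. OOP to date $1911.05.
Claim 3 — $5607: 15% coinsurance on $5607 = $841.05. Patient pays $841.05; OOP now $2752.10.
Claim 4 — $13585: 15% coinsurance on $13585 = $2037.75. Patient owes $2037.75 (running OOP $4789.85).

$2037.75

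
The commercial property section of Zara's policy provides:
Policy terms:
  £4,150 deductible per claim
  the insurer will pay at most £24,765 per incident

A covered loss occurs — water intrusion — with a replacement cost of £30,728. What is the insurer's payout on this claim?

After the deductible, £30,728 − £4,150 = £26,578 remains.
Since £26,578 > £24,765, the payout is capped at £24,765.

£24,765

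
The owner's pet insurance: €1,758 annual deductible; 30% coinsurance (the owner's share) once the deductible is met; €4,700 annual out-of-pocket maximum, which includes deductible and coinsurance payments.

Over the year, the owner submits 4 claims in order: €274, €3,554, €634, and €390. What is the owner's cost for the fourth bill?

Bill 1, €274: entire amount goes to the deductible. Owner pays €274; OOP now €274.
Bill 2, €3,554: deductible takes €1,484, €2,070 remains; coinsurance €2,070 × 30% = €621. Cost to owner: €2,105. OOP to date €2,379.
Bill 3, €634: deductible already satisfied, so owner's share is 30% × €634 = €190.20. Owner pays €190.20; OOP now €2,569.20.
Bill 4, €390: deductible met; 30% of €390 = €117. Owner pays €117; OOP now €2,686.20.

€117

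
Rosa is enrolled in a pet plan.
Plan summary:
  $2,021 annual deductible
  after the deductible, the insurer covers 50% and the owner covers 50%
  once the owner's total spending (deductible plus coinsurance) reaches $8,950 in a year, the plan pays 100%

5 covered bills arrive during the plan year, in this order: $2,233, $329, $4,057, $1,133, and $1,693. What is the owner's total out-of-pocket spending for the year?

Claim 1 ($2,233): $2,021 to deductible, leaving $212; 50% of $212 = $106. Owner owes $2,127 (running OOP $2,127).
Claim 2 ($329): 50% coinsurance on $329 = $164.50. Owner owes $164.50 (running OOP $2,291.50).
Claim 3 ($4,057): 50% coinsurance on $4,057 = $2,028.50. Owner pays $2,028.50; OOP now $4,320.
Claim 4 ($1,133): deductible met; 50% of $1,133 = $566.50. Owner owes $566.50 (running OOP $4,886.50).
Claim 5 ($1,693): deductible already satisfied, so owner's share is 50% × $1,693 = $846.50. Owner owes $846.50 (running OOP $5,733).
Summing the owner's payments: $2,127 + $164.50 + $2,028.50 + $566.50 + $846.50 = $5,733.

$5,733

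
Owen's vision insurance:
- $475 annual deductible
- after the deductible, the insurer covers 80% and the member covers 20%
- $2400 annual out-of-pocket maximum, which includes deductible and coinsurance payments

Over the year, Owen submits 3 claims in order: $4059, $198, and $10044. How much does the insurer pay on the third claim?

$8875.40

Bill 1, $4059: $475 finishes the deductible; $3584 goes to coinsurance; coinsurance $3584 × 20% = $716.80. Cost to member: $1191.80. OOP to date $1191.80. Insurer: $4059 − $1191.80 = $2867.20.
Bill 2, $198: deductible met; 20% of $198 = $39.60. Member pays $39.60; OOP now $1231.40. Insurer: $198 − $39.60 = $158.40.
Bill 3, $10044: deductible met; 20% of $10044 = $2008.80. OOP would hit $3240.20 > $2400, so the cap limits the member to $2400 − $1231.40 = $1168.60. Plan pays $10044 − $1168.60 = $8875.40.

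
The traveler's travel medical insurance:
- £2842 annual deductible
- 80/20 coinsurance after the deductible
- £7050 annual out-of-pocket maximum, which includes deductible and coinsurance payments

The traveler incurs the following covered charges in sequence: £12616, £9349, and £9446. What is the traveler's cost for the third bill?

£383.40

#1 (£12616): £2842 to deductible, leaving £9774; traveler's 20% is £1954.80. Traveler owes £4796.80 (running OOP £4796.80).
#2 (£9349): deductible met; 20% of £9349 = £1869.80. Traveler pays £1869.80; OOP now £6666.60.
#3 (£9446): deductible met; 20% of £9446 = £1889.20. That would push OOP to £8555.80, over the £7050 cap, so traveler pays £7050 − £6666.60 = £383.40.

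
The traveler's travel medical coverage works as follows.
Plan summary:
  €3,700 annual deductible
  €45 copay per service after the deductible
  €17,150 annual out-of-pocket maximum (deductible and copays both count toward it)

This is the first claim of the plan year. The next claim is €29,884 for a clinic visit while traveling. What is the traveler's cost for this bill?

€3,745

Nothing has been paid toward the €3,700 deductible, so the first €3,700 of this charge is applied there.
The remaining €26,184 (= €29,884 − €3,700) moves to the copay.
Copay on this service: €45.
Traveler responsibility before any cap: €3,700 + €45 = €3,745.
Total out-of-pocket so far would be €0 + €3,745 = €3,745, below the €17,150 cap — no reduction.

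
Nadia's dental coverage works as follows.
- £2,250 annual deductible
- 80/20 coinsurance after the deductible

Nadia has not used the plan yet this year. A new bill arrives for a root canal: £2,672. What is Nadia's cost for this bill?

Deductible not yet touched, so the first £2,250 of the bill goes to the deductible.
The remaining £422 (= £2,672 − £2,250) moves to coinsurance.
20% of £422 = £84.40 falls to the patient.
Patient responsibility: £2,250 + £84.40 = £2,334.40.

£2,334.40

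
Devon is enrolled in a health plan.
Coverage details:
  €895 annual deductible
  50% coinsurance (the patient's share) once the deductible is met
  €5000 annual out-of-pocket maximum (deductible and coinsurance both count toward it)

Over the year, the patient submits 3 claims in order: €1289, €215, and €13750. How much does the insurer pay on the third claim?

€9949.50

Claim 1 — €1289: €895 to deductible, leaving €394; coinsurance €394 × 50% = €197. Cost to patient: €1092. OOP to date €1092. Plan pays €1289 − €1092 = €197.
Claim 2 — €215: 50% coinsurance on €215 = €107.50. Cost to patient: €107.50. OOP to date €1199.50. Plan pays €215 − €107.50 = €107.50.
Claim 3 — €13750: deductible already satisfied, so patient's share is 50% × €13750 = €6875. That would push OOP to €8074.50, over the €5000 cap, so patient pays €5000 − €1199.50 = €3800.50. Plan pays €13750 − €3800.50 = €9949.50.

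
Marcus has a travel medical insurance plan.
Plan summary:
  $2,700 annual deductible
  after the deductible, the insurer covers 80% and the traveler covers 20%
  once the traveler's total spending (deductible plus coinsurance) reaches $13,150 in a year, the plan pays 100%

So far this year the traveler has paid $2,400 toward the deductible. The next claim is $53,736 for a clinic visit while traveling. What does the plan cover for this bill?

$2,400 of the $2,700 deductible is already met, leaving $300.
That leaves $53,736 − $300 = $53,436 for coinsurance.
20% of $53,436 = $10,687.20 falls to the traveler.
Traveler responsibility before any cap: $300 + $10,687.20 = $10,987.20.
Adding $10,987.20 to the $2,400 already spent would give $13,387.20, which exceeds the $13,150 cap; the traveler pays just $13,150 − $2,400 = $10,750.
Insurer pays the balance: $53,736 − $10,750 = $42,986.

$42,986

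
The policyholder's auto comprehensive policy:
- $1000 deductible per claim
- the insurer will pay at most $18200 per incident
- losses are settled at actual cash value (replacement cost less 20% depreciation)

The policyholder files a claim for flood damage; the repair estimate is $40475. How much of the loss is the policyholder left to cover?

$22275

Depreciate 20%: the covered value is $40475 × 0.8 = $32380.
Subtract the deductible: $32380 − $1000 = $31380.
Since $31380 > $18200, the payout is capped at $18200.
Out of pocket: $40475 − $18200 = $22275.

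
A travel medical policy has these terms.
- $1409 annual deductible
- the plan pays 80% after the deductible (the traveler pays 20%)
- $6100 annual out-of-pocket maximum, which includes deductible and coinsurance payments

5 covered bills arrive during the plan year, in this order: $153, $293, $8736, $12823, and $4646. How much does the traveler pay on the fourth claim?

$2564.60

Claim 1 — $153: all of it applies to the deductible. Cost to traveler: $153. OOP to date $153.
Claim 2 — $293: fully absorbed by the deductible. Traveler owes $293 (running OOP $446).
Claim 3 — $8736: deductible takes $963, $7773 remains; traveler's 20% is $1554.60. Traveler pays $2517.60; OOP now $2963.60.
Claim 4 — $12823: deductible already satisfied, so traveler's share is 20% × $12823 = $2564.60. Traveler owes $2564.60 (running OOP $5528.20).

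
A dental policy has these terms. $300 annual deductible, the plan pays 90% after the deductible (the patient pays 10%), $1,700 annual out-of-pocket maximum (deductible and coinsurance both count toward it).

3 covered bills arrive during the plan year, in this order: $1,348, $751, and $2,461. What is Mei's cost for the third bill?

$246.10

Claim 1 ($1,348): $300 finishes the deductible; $1,048 goes to coinsurance; coinsurance $1,048 × 10% = $104.80. Patient pays $404.80; OOP now $404.80.
Claim 2 ($751): 10% coinsurance on $751 = $75.10. Cost to patient: $75.10. OOP to date $479.90.
Claim 3 ($2,461): deductible met; 10% of $2,461 = $246.10. Cost to patient: $246.10. OOP to date $726.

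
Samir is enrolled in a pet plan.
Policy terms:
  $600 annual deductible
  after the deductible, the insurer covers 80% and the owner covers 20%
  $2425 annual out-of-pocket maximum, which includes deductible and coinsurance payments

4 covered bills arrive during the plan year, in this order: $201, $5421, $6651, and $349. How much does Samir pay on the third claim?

$820.60

#1 ($201): fully absorbed by the deductible. Owner pays $201; OOP now $201.
#2 ($5421): $399 to deductible, leaving $5022; 20% of $5022 = $1004.40. Cost to owner: $1403.40. OOP to date $1604.40.
#3 ($6651): 20% coinsurance on $6651 = $1330.20. That would push OOP to $2934.60, over the $2425 cap, so owner pays $2425 − $1604.40 = $820.60.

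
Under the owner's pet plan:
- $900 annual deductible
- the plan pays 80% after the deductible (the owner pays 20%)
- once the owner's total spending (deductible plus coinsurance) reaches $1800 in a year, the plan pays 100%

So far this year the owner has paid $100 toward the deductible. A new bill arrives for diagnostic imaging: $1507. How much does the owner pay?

$100 of the $900 deductible is already met, leaving $800.
The remaining $707 (= $1507 − $800) moves to coinsurance.
Coinsurance: $707 × 20% = $141.40.
Owner responsibility before any cap: $800 + $141.40 = $941.40.
Total out-of-pocket so far would be $100 + $941.40 = $1041.40, below the $1800 cap — no reduction.

$941.40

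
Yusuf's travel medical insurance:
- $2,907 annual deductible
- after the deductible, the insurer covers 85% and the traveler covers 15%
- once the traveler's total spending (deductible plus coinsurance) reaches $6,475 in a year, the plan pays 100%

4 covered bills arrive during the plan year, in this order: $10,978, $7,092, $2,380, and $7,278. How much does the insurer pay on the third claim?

Claim 1 ($10,978): $2,907 to deductible, leaving $8,071; traveler's 15% is $1,210.65. Traveler owes $4,117.65 (running OOP $4,117.65). Insurer: $10,978 − $4,117.65 = $6,860.35.
Claim 2 ($7,092): deductible met; 15% of $7,092 = $1,063.80. Traveler owes $1,063.80 (running OOP $5,181.45). Insurer: $7,092 − $1,063.80 = $6,028.20.
Claim 3 ($2,380): 15% coinsurance on $2,380 = $357. Traveler pays $357; OOP now $5,538.45. Insurer: $2,380 − $357 = $2,023.

$2,023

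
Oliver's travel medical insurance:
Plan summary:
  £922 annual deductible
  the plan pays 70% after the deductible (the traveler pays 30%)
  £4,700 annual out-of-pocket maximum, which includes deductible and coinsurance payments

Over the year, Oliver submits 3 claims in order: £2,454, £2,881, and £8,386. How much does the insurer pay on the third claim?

£5,931.90

Claim 1 (£2,454): £922 finishes the deductible; £1,532 goes to coinsurance; 30% of £1,532 = £459.60. Cost to traveler: £1,381.60. OOP to date £1,381.60. Insurer: £2,454 − £1,381.60 = £1,072.40.
Claim 2 (£2,881): deductible already satisfied, so traveler's share is 30% × £2,881 = £864.30. Traveler owes £864.30 (running OOP £2,245.90). Insurer: £2,881 − £864.30 = £2,016.70.
Claim 3 (£8,386): 30% coinsurance on £8,386 = £2,515.80. That would push OOP to £4,761.70, over the £4,700 cap, so traveler pays £4,700 − £2,245.90 = £2,454.10. Plan pays £8,386 − £2,454.10 = £5,931.90.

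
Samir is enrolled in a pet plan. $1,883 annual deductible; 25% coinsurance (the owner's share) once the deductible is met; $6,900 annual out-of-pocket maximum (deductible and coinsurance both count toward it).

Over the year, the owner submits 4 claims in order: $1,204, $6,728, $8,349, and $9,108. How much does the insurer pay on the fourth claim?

$7,690.50

#1 ($1,204): entire amount goes to the deductible. Owner owes $1,204 (running OOP $1,204). Plan pays $1,204 − $1,204 = $0.
#2 ($6,728): $679 finishes the deductible; $6,049 goes to coinsurance; coinsurance $6,049 × 25% = $1,512.25. Cost to owner: $2,191.25. OOP to date $3,395.25. Plan pays $6,728 − $2,191.25 = $4,536.75.
#3 ($8,349): 25% coinsurance on $8,349 = $2,087.25. Owner pays $2,087.25; OOP now $5,482.50. Insurer: $8,349 − $2,087.25 = $6,261.75.
#4 ($9,108): deductible met; 25% of $9,108 = $2,277. That would push OOP to $7,759.50, over the $6,900 cap, so owner pays $6,900 − $5,482.50 = $1,417.50. Plan pays $9,108 − $1,417.50 = $7,690.50.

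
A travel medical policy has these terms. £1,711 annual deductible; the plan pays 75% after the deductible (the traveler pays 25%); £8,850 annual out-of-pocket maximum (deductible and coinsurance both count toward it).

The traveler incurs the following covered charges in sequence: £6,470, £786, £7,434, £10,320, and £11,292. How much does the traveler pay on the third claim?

Bill 1, £6,470: £1,711 finishes the deductible; £4,759 goes to coinsurance; traveler's 25% is £1,189.75. Traveler owes £2,900.75 (running OOP £2,900.75).
Bill 2, £786: 25% coinsurance on £786 = £196.50. Traveler pays £196.50; OOP now £3,097.25.
Bill 3, £7,434: deductible met; 25% of £7,434 = £1,858.50. Traveler pays £1,858.50; OOP now £4,955.75.

£1,858.50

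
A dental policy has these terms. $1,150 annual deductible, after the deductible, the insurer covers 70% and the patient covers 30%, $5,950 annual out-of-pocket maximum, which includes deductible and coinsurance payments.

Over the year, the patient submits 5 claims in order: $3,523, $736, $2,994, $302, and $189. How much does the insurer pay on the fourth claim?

Bill 1, $3,523: deductible takes $1,150, $2,373 remains; patient's 30% is $711.90. Patient pays $1,861.90; OOP now $1,861.90. Plan pays $3,523 − $1,861.90 = $1,661.10.
Bill 2, $736: 30% coinsurance on $736 = $220.80. Cost to patient: $220.80. OOP to date $2,082.70. Insurer: $736 − $220.80 = $515.20.
Bill 3, $2,994: deductible met; 30% of $2,994 = $898.20. Patient owes $898.20 (running OOP $2,980.90). Plan pays $2,994 − $898.20 = $2,095.80.
Bill 4, $302: deductible already satisfied, so patient's share is 30% × $302 = $90.60. Patient pays $90.60; OOP now $3,071.50. Plan pays $302 − $90.60 = $211.40.

$211.40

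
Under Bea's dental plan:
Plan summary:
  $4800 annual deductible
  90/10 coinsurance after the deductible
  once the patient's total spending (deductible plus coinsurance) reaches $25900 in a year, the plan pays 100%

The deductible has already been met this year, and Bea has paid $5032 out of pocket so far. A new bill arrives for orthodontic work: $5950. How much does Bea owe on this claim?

The deductible is already satisfied, so the full bill goes to coinsurance.
Patient's 10% share of $5950 is $595.
Year-to-date out-of-pocket becomes $5032 + $595 = $5627, still under the $25900 maximum, so no cap applies.

$595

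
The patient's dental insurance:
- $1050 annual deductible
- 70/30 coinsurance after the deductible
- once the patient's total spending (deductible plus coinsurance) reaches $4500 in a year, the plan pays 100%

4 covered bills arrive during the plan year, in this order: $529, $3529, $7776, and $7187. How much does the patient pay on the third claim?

$2332.80

Bill 1, $529: fully absorbed by the deductible. Cost to patient: $529. OOP to date $529.
Bill 2, $3529: deductible takes $521, $3008 remains; 30% of $3008 = $902.40. Patient owes $1423.40 (running OOP $1952.40).
Bill 3, $7776: deductible met; 30% of $7776 = $2332.80. Cost to patient: $2332.80. OOP to date $4285.20.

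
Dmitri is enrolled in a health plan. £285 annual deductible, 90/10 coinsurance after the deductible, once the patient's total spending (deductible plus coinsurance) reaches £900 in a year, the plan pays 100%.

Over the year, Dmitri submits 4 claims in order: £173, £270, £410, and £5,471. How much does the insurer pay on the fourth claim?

£4,923.90

#1 (£173): fully absorbed by the deductible. Patient pays £173; OOP now £173. Insurer: £173 − £173 = £0.
#2 (£270): £112 finishes the deductible; £158 goes to coinsurance; patient's 10% is £15.80. Cost to patient: £127.80. OOP to date £300.80. Plan pays £270 − £127.80 = £142.20.
#3 (£410): 10% coinsurance on £410 = £41. Patient owes £41 (running OOP £341.80). Insurer: £410 − £41 = £369.
#4 (£5,471): deductible already satisfied, so patient's share is 10% × £5,471 = £547.10. Cost to patient: £547.10. OOP to date £888.90. Plan pays £5,471 − £547.10 = £4,923.90.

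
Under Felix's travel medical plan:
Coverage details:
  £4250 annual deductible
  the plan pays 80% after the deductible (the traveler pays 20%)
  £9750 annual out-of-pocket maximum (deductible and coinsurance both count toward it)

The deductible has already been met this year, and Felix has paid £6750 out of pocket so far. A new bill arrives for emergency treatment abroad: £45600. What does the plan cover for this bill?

£42600

The deductible is already satisfied, so the full bill goes to coinsurance.
Coinsurance: £45600 × 20% = £9120.
That would bring total out-of-pocket to £15870, past the £9750 cap. The traveler is capped at £9750 − £6750 = £3000 on this claim.
Insurer pays the balance: £45600 − £3000 = £42600.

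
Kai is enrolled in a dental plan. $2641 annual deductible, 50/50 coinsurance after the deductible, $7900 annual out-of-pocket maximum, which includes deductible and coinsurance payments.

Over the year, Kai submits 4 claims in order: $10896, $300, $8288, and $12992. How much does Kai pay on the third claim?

$981.50

Bill 1, $10896: $2641 to deductible, leaving $8255; 50% of $8255 = $4127.50. Patient owes $6768.50 (running OOP $6768.50).
Bill 2, $300: 50% coinsurance on $300 = $150. Patient pays $150; OOP now $6918.50.
Bill 3, $8288: 50% coinsurance on $8288 = $4144. OOP would hit $11062.50 > $7900, so the cap limits the patient to $7900 − $6918.50 = $981.50.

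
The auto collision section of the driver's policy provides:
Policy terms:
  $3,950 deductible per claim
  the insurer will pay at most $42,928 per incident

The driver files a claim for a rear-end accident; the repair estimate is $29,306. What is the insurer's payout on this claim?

$25,356

Subtract the deductible: $29,306 − $3,950 = $25,356.
That's under the $42,928 cap, so the insurer reimburses the full $25,356.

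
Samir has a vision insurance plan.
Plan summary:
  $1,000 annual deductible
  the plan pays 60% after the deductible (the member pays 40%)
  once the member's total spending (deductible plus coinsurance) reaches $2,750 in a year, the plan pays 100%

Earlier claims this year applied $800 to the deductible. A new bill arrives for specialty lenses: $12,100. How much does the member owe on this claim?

$1,950

Remaining deductible: $1,000 − $800 = $200.
The remaining $11,900 (= $12,100 − $200) moves to coinsurance.
Member's 40% share of $11,900 is $4,760.
Member responsibility before any cap: $200 + $4,760 = $4,960.
Year-to-date out-of-pocket would reach $800 + $4,960 = $5,760, above the $2,750 maximum, so the member pays only $2,750 − $800 = $1,950.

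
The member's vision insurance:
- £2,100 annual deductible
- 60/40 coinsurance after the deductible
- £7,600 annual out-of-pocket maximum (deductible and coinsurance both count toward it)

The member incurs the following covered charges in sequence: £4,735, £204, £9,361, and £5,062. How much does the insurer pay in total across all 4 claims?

Claim 1 — £4,735: £2,100 finishes the deductible; £2,635 goes to coinsurance; 40% of £2,635 = £1,054. Cost to member: £3,154. OOP to date £3,154. Insurer: £4,735 − £3,154 = £1,581.
Claim 2 — £204: deductible already satisfied, so member's share is 40% × £204 = £81.60. Member owes £81.60 (running OOP £3,235.60). Plan pays £204 − £81.60 = £122.40.
Claim 3 — £9,361: 40% coinsurance on £9,361 = £3,744.40. Cost to member: £3,744.40. OOP to date £6,980. Insurer: £9,361 − £3,744.40 = £5,616.60.
Claim 4 — £5,062: deductible met; 40% of £5,062 = £2,024.80. Adding that to £6,980 gives £9,004.80, past the £7,600 cap; member pays only £7,600 − £6,980 = £620. Plan pays £5,062 − £620 = £4,442.
Insurer total: £1,581 + £122.40 + £5,616.60 + £4,442 = £11,762.

£11,762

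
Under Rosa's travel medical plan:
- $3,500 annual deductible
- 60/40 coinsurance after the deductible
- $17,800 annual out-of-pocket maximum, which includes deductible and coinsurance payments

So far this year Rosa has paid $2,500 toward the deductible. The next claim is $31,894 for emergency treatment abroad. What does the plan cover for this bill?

Remaining deductible: $3,500 − $2,500 = $1,000.
That leaves $31,894 − $1,000 = $30,894 for coinsurance.
Coinsurance: $30,894 × 40% = $12,357.60.
Traveler responsibility before any cap: $1,000 + $12,357.60 = $13,357.60.
Cumulative spending $2,500 + $13,357.60 = $15,857.60 stays under the $17,800 maximum.
The plan picks up $31,894 − $13,357.60 = $18,536.40.

$18,536.40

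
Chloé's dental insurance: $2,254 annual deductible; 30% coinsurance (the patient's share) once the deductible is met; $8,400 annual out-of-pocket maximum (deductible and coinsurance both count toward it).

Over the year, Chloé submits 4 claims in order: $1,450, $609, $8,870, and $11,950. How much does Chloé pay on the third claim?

Claim 1 ($1,450): entire amount goes to the deductible. Patient pays $1,450; OOP now $1,450.
Claim 2 ($609): all of it applies to the deductible. Patient pays $609; OOP now $2,059.
Claim 3 ($8,870): $195 to deductible, leaving $8,675; 30% of $8,675 = $2,602.50. Patient owes $2,797.50 (running OOP $4,856.50).

$2,797.50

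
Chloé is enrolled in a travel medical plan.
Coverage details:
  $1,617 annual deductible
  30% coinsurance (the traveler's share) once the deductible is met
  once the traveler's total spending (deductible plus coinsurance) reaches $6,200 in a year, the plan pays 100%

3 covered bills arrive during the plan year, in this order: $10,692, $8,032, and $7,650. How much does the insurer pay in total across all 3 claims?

$20,174

Claim 1 ($10,692): deductible takes $1,617, $9,075 remains; 30% of $9,075 = $2,722.50. Traveler owes $4,339.50 (running OOP $4,339.50). Plan pays $10,692 − $4,339.50 = $6,352.50.
Claim 2 ($8,032): deductible met; 30% of $8,032 = $2,409.60. That would push OOP to $6,749.10, over the $6,200 cap, so traveler pays $6,200 − $4,339.50 = $1,860.50. Insurer: $8,032 − $1,860.50 = $6,171.50.
Claim 3 ($7,650): deductible already satisfied, so traveler's share is 30% × $7,650 = $2,295. That would push OOP to $8,495, over the $6,200 cap, so traveler pays $6,200 − $6,200 = $0. Insurer: $7,650 − $0 = $7,650.
Insurer total: $6,352.50 + $6,171.50 + $7,650 = $20,174.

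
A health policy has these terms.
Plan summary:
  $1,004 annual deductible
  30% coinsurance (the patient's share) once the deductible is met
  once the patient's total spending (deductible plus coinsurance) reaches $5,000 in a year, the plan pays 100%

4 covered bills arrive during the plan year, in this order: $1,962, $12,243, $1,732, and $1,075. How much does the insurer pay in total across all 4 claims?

#1 ($1,962): deductible takes $1,004, $958 remains; 30% of $958 = $287.40. Cost to patient: $1,291.40. OOP to date $1,291.40. Insurer: $1,962 − $1,291.40 = $670.60.
#2 ($12,243): deductible met; 30% of $12,243 = $3,672.90. Patient pays $3,672.90; OOP now $4,964.30. Plan pays $12,243 − $3,672.90 = $8,570.10.
#3 ($1,732): deductible met; 30% of $1,732 = $519.60. OOP would hit $5,483.90 > $5,000, so the cap limits the patient to $5,000 − $4,964.30 = $35.70. Insurer: $1,732 − $35.70 = $1,696.30.
#4 ($1,075): deductible already satisfied, so patient's share is 30% × $1,075 = $322.50. OOP would hit $5,322.50 > $5,000, so the cap limits the patient to $5,000 − $5,000 = $0. Plan pays $1,075 − $0 = $1,075.
Insurer total: $670.60 + $8,570.10 + $1,696.30 + $1,075 = $12,012.

$12,012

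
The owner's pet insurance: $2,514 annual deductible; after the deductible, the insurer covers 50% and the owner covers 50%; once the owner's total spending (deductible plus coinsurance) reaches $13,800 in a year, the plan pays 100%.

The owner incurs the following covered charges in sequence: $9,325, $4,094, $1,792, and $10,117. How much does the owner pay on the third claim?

$896

Claim 1 ($9,325): $2,514 to deductible, leaving $6,811; 50% of $6,811 = $3,405.50. Cost to owner: $5,919.50. OOP to date $5,919.50.
Claim 2 ($4,094): deductible met; 50% of $4,094 = $2,047. Cost to owner: $2,047. OOP to date $7,966.50.
Claim 3 ($1,792): deductible met; 50% of $1,792 = $896. Cost to owner: $896. OOP to date $8,862.50.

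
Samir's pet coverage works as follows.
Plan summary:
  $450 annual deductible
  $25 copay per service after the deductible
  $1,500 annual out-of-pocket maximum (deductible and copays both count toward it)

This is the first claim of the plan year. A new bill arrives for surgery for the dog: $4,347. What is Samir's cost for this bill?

Deductible not yet touched, so the first $450 of the bill goes to the deductible.
The remaining $3,897 (= $4,347 − $450) moves to the copay.
Copay on this service: $25.
Owner responsibility before any cap: $450 + $25 = $475.
Year-to-date out-of-pocket becomes $0 + $475 = $475, still under the $1,500 maximum, so no cap applies.

$475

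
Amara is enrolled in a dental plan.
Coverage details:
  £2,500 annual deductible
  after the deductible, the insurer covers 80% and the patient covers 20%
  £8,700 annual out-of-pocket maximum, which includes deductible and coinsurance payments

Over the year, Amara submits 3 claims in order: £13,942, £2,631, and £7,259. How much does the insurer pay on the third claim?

£5,807.20

Bill 1, £13,942: £2,500 finishes the deductible; £11,442 goes to coinsurance; 20% of £11,442 = £2,288.40. Patient owes £4,788.40 (running OOP £4,788.40). Plan pays £13,942 − £4,788.40 = £9,153.60.
Bill 2, £2,631: deductible met; 20% of £2,631 = £526.20. Patient owes £526.20 (running OOP £5,314.60). Plan pays £2,631 − £526.20 = £2,104.80.
Bill 3, £7,259: deductible met; 20% of £7,259 = £1,451.80. Patient owes £1,451.80 (running OOP £6,766.40). Insurer: £7,259 − £1,451.80 = £5,807.20.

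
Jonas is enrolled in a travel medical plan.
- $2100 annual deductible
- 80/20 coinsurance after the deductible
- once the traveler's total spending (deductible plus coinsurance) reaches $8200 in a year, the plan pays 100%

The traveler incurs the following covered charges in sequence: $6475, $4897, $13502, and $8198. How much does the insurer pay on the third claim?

$10801.60

Bill 1, $6475: $2100 finishes the deductible; $4375 goes to coinsurance; coinsurance $4375 × 20% = $875. Traveler owes $2975 (running OOP $2975). Insurer: $6475 − $2975 = $3500.
Bill 2, $4897: deductible met; 20% of $4897 = $979.40. Traveler owes $979.40 (running OOP $3954.40). Plan pays $4897 − $979.40 = $3917.60.
Bill 3, $13502: 20% coinsurance on $13502 = $2700.40. Cost to traveler: $2700.40. OOP to date $6654.80. Plan pays $13502 − $2700.40 = $10801.60.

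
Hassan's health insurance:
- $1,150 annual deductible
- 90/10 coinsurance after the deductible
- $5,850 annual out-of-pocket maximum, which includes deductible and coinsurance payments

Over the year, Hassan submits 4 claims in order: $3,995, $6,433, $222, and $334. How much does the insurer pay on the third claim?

Claim 1 ($3,995): $1,150 finishes the deductible; $2,845 goes to coinsurance; 10% of $2,845 = $284.50. Patient owes $1,434.50 (running OOP $1,434.50). Plan pays $3,995 − $1,434.50 = $2,560.50.
Claim 2 ($6,433): deductible met; 10% of $6,433 = $643.30. Patient pays $643.30; OOP now $2,077.80. Plan pays $6,433 − $643.30 = $5,789.70.
Claim 3 ($222): deductible met; 10% of $222 = $22.20. Patient pays $22.20; OOP now $2,100. Plan pays $222 − $22.20 = $199.80.

$199.80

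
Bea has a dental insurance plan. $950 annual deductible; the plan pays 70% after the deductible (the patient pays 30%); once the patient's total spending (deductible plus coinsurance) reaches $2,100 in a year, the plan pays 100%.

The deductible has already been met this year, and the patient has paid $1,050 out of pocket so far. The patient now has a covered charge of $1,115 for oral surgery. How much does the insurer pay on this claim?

$780.50

With the deductible met, the entire $1,115 is subject to coinsurance.
30% of $1,115 = $334.50 falls to the patient.
Year-to-date out-of-pocket becomes $1,050 + $334.50 = $1,384.50, still under the $2,100 maximum, so no cap applies.
The plan picks up $1,115 − $334.50 = $780.50.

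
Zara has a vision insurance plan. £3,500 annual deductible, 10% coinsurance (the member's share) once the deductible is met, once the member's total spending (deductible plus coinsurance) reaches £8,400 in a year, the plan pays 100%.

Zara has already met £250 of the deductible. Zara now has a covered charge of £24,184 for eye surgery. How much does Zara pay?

£5,343.40

Remaining deductible: £3,500 − £250 = £3,250.
That leaves £24,184 − £3,250 = £20,934 for coinsurance.
10% of £20,934 = £2,093.40 falls to the member.
So the member owes £3,250 + £2,093.40 = £5,343.40 before any cap.
Year-to-date out-of-pocket becomes £250 + £5,343.40 = £5,593.40, still under the £8,400 maximum, so no cap applies.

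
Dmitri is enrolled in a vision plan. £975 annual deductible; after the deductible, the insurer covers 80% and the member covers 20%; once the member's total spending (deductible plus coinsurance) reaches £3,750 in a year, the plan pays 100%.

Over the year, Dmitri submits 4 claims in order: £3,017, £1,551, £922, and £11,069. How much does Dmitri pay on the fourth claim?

Bill 1, £3,017: £975 to deductible, leaving £2,042; coinsurance £2,042 × 20% = £408.40. Cost to member: £1,383.40. OOP to date £1,383.40.
Bill 2, £1,551: deductible met; 20% of £1,551 = £310.20. Member pays £310.20; OOP now £1,693.60.
Bill 3, £922: deductible already satisfied, so member's share is 20% × £922 = £184.40. Member owes £184.40 (running OOP £1,878).
Bill 4, £11,069: deductible met; 20% of £11,069 = £2,213.80. That would push OOP to £4,091.80, over the £3,750 cap, so member pays £3,750 − £1,878 = £1,872.

£1,872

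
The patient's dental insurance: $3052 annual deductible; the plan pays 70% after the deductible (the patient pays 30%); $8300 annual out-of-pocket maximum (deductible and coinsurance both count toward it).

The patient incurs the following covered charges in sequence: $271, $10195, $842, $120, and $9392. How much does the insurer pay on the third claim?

$589.40

Bill 1, $271: entire amount goes to the deductible. Patient pays $271; OOP now $271. Insurer: $271 − $271 = $0.
Bill 2, $10195: $2781 finishes the deductible; $7414 goes to coinsurance; patient's 30% is $2224.20. Cost to patient: $5005.20. OOP to date $5276.20. Insurer: $10195 − $5005.20 = $5189.80.
Bill 3, $842: deductible met; 30% of $842 = $252.60. Cost to patient: $252.60. OOP to date $5528.80. Plan pays $842 − $252.60 = $589.40.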